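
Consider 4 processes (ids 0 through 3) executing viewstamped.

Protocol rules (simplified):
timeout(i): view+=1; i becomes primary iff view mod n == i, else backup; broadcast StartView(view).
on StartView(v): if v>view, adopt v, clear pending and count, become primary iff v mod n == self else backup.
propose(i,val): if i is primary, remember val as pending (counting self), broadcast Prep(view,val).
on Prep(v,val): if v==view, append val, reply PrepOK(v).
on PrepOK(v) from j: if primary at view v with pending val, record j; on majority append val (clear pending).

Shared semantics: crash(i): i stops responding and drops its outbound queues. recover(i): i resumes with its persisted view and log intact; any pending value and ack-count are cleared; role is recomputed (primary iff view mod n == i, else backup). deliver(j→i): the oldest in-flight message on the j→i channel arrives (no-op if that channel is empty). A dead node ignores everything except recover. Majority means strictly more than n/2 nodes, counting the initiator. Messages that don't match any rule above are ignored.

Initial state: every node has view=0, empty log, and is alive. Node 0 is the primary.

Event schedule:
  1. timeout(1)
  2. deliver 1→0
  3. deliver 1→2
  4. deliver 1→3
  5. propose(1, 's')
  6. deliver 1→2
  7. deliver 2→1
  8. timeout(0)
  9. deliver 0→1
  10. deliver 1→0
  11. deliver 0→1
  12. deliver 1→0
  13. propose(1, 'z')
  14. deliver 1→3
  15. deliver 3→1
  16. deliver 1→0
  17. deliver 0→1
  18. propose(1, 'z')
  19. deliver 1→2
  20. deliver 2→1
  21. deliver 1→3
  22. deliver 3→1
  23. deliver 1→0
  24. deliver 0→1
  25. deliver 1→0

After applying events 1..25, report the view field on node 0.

2

e1 timeout(1): 1[prim,v=1,-]
e2 deliver 1→0: 0[back,v=1,-]
e3 deliver 1→2: 2[back,v=1,-]
e4 deliver 1→3: 3[back,v=1,-]
e5 propose(1,'s'): ·
e6 deliver 1→2: 2[back,v=1,s]
e7 deliver 2→1: ·
e8 timeout(0): 0[back,v=2,-]
e9 deliver 0→1: 1[back,v=2,-]
e10 deliver 1→0: ·
e11 deliver 0→1: ·
e12 deliver 1→0: ·
e13 propose(1,'z'): ·
e14 deliver 1→3: 3[back,v=1,s]
e15 deliver 3→1: ·
e16 deliver 1→0: ·
e17 deliver 0→1: ·
e18 propose(1,'z'): ·
e19 deliver 1→2: ·
e20 deliver 2→1: ·
e21 deliver 1→3: ·
e22 deliver 3→1: ·
e23 deliver 1→0: ·
e24 deliver 0→1: ·
e25 deliver 1→0: ·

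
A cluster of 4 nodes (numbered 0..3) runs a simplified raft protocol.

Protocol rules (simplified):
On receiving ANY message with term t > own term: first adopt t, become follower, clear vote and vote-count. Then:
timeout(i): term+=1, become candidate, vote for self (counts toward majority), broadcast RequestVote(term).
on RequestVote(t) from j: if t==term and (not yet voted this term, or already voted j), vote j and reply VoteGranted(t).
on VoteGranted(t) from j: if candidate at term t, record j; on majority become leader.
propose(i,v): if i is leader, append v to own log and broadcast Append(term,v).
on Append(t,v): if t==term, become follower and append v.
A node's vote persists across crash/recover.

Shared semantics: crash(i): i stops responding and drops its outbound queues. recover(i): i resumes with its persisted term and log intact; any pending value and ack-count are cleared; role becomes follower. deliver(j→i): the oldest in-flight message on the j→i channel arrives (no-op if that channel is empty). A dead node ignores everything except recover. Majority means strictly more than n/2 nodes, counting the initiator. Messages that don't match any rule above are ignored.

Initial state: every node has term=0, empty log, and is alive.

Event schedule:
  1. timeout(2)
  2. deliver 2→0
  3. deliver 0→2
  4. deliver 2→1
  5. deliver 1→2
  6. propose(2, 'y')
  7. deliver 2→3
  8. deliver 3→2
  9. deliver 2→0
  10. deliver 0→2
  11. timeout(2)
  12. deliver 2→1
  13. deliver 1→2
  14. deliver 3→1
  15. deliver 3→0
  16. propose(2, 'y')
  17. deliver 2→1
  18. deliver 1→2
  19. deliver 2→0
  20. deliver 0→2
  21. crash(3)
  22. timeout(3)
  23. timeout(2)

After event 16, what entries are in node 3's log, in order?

after 1 — timeout(2): n2:cand/t1/[-]
after 2 — deliver 2→0: n0:foll/t1/[-]
after 3 — deliver 0→2: ·
after 4 — deliver 2→1: n1:foll/t1/[-]
after 5 — deliver 1→2: n2:lead/t1/[-]
after 6 — propose(2,'y'): n2:lead/t1/[y]
after 7 — deliver 2→3: n3:foll/t1/[-]
after 8 — deliver 3→2: ·
after 9 — deliver 2→0: n0:foll/t1/[y]
after 10 — deliver 0→2: ·
after 11 — timeout(2): n2:cand/t2/[y]
after 12 — deliver 2→1: n1:foll/t1/[y]
after 13 — deliver 1→2: ·
after 14 — deliver 3→1: ·
after 15 — deliver 3→0: ·
after 16 — propose(2,'y'): ·

empty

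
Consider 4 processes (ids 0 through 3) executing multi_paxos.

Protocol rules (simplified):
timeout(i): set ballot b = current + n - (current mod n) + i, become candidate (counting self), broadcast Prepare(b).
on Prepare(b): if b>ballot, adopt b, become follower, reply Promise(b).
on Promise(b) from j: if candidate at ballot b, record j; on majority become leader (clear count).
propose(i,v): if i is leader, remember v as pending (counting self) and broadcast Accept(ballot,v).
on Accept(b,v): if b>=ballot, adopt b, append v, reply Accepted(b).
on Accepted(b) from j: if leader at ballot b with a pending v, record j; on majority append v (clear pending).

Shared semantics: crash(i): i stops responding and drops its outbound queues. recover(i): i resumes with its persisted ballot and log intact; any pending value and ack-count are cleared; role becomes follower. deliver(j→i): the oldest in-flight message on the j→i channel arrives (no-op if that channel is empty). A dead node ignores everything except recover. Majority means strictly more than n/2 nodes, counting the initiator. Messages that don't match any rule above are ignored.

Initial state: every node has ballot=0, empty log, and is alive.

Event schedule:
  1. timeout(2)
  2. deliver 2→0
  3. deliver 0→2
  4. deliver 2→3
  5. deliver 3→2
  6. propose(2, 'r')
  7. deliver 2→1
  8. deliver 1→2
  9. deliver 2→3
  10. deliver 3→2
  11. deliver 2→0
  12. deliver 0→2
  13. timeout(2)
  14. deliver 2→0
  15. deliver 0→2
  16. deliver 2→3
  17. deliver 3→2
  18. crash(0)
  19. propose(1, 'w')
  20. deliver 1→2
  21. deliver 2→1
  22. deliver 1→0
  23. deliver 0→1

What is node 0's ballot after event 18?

10

after 1 — timeout(2): n2:cand/b6/[-]
after 2 — deliver 2→0: n0:foll/b6/[-]
after 3 — deliver 0→2: ·
after 4 — deliver 2→3: n3:foll/b6/[-]
after 5 — deliver 3→2: n2:lead/b6/[-]
after 6 — propose(2,'r'): ·
after 7 — deliver 2→1: n1:foll/b6/[-]
after 8 — deliver 1→2: ·
after 9 — deliver 2→3: n3:foll/b6/[r]
after 10 — deliver 3→2: ·
after 11 — deliver 2→0: n0:foll/b6/[r]
after 12 — deliver 0→2: n2:lead/b6/[r]
after 13 — timeout(2): n2:cand/b10/[r]
after 14 — deliver 2→0: n0:foll/b10/[r]
after 15 — deliver 0→2: ·
after 16 — deliver 2→3: n3:foll/b10/[r]
after 17 — deliver 3→2: n2:lead/b10/[r]
after 18 — crash(0): n0:✗foll/b10/[r]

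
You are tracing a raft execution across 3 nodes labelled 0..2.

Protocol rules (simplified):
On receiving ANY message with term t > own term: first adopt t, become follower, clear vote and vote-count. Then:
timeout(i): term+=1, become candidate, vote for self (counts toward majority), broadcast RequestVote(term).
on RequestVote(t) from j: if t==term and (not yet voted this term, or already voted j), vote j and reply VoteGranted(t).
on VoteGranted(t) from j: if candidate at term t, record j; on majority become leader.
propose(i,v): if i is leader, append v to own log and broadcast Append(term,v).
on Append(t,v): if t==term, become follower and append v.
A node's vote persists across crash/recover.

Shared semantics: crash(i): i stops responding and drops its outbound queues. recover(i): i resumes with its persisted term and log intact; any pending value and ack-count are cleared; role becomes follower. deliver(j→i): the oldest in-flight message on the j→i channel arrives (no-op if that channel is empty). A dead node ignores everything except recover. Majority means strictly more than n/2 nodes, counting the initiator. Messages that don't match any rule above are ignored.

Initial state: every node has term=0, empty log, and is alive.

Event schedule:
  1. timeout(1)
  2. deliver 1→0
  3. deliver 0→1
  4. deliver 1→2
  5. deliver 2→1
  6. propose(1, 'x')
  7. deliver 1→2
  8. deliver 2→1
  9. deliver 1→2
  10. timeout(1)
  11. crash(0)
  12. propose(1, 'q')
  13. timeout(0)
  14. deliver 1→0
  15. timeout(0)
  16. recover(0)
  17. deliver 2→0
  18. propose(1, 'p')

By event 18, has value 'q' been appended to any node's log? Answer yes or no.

no

1. timeout(1):  <1:cand t1 ->
2. deliver 1→0:  <0:foll t1 ->
3. deliver 0→1:  <1:lead t1 ->
4. deliver 1→2:  <2:foll t1 ->
5. deliver 2→1:  nop
6. propose(1,'x'):  <1:lead t1 x>
7. deliver 1→2:  <2:foll t1 x>
8. deliver 2→1:  nop
9. deliver 1→2:  nop
10. timeout(1):  <1:cand t2 x>
11. crash(0):  <0:✗foll t1 ->
12. propose(1,'q'):  nop
13. timeout(0):  nop
14. deliver 1→0:  nop
15. timeout(0):  nop
16. recover(0):  <0:foll t1 ->
17. deliver 2→0:  nop
18. propose(1,'p'):  nop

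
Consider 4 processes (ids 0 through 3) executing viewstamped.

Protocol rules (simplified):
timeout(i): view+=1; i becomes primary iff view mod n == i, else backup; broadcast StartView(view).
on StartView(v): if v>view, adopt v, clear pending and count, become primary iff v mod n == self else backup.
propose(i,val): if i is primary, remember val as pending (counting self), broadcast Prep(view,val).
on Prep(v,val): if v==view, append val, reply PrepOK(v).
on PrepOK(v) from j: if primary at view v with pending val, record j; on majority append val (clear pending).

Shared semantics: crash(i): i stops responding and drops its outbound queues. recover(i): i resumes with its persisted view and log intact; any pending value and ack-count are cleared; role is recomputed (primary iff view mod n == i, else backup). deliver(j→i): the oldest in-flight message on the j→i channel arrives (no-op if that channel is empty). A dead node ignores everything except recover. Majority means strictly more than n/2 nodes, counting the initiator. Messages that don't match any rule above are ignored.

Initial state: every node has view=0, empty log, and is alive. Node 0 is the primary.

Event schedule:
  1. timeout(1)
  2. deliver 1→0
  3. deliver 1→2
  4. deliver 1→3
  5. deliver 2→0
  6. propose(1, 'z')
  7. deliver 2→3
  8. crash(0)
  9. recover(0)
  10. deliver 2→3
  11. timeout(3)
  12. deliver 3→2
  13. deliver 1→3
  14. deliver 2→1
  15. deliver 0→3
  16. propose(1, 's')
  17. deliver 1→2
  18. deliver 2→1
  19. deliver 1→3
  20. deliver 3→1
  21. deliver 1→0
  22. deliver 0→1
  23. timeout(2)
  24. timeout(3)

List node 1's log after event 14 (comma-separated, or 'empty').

empty

after 1 — timeout(1): n1:prim/v1/[-]
after 2 — deliver 1→0: n0:back/v1/[-]
after 3 — deliver 1→2: n2:back/v1/[-]
after 4 — deliver 1→3: n3:back/v1/[-]
after 5 — deliver 2→0: ·
after 6 — propose(1,'z'): ·
after 7 — deliver 2→3: ·
after 8 — crash(0): n0:✗back/v1/[-]
after 9 — recover(0): n0:back/v1/[-]
after 10 — deliver 2→3: ·
after 11 — timeout(3): n3:back/v2/[-]
after 12 — deliver 3→2: n2:prim/v2/[-]
after 13 — deliver 1→3: ·
after 14 — deliver 2→1: ·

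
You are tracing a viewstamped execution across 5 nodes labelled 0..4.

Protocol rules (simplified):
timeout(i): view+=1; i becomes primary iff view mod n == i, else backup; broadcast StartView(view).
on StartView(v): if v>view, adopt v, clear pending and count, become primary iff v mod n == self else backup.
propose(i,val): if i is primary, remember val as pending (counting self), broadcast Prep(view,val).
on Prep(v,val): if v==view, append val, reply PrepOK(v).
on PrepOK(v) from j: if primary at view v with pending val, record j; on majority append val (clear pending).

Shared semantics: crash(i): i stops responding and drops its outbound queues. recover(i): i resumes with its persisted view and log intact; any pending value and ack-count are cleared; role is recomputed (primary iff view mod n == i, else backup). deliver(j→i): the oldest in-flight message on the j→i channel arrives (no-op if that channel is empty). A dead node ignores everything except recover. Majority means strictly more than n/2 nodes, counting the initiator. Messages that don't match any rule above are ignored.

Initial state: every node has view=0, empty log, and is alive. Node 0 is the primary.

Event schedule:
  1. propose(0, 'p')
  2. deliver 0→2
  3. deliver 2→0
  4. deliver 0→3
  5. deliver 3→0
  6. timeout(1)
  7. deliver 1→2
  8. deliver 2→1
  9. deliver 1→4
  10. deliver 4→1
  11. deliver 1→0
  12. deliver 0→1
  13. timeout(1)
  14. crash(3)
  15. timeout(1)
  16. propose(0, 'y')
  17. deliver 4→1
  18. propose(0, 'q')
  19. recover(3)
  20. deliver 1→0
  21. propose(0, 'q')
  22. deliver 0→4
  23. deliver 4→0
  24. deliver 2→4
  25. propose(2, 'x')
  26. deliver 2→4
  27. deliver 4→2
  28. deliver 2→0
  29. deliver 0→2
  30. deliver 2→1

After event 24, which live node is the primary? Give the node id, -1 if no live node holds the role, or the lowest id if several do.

1. propose(0,'p'):  nop
2. deliver 0→2:  <2:back v0 p>
3. deliver 2→0:  nop
4. deliver 0→3:  <3:back v0 p>
5. deliver 3→0:  <0:prim v0 p>
6. timeout(1):  <1:prim v1 ->
7. deliver 1→2:  <2:back v1 p>
8. deliver 2→1:  nop
9. deliver 1→4:  <4:back v1 ->
10. deliver 4→1:  nop
11. deliver 1→0:  <0:back v1 p>
12. deliver 0→1:  nop
13. timeout(1):  <1:back v2 ->
14. crash(3):  <3:✗back v0 p>
15. timeout(1):  <1:back v3 ->
16. propose(0,'y'):  nop
17. deliver 4→1:  nop
18. propose(0,'q'):  nop
19. recover(3):  <3:back v0 p>
20. deliver 1→0:  <0:back v2 p>
21. propose(0,'q'):  nop
22. deliver 0→4:  nop
23. deliver 4→0:  nop
24. deliver 2→4:  nop

-1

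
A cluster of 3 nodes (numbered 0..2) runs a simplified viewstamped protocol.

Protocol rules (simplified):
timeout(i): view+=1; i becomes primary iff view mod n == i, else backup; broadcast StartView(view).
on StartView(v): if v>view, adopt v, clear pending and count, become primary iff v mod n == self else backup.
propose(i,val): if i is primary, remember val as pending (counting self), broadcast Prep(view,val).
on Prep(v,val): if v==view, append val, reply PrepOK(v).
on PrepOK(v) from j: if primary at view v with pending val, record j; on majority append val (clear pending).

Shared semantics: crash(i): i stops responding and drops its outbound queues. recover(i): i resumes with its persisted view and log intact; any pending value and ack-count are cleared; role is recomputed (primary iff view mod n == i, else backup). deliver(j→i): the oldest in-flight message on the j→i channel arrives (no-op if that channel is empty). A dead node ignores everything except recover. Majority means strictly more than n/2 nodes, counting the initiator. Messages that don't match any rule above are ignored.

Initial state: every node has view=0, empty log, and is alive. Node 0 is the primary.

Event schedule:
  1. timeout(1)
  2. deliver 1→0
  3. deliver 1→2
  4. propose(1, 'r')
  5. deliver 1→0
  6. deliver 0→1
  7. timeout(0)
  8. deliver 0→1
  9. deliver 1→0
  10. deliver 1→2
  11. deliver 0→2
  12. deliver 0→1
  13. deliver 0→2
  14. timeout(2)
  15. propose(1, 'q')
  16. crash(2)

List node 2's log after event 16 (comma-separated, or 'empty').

r

1. timeout(1):  <1:prim v1 ->
2. deliver 1→0:  <0:back v1 ->
3. deliver 1→2:  <2:back v1 ->
4. propose(1,'r'):  nop
5. deliver 1→0:  <0:back v1 r>
6. deliver 0→1:  <1:prim v1 r>
7. timeout(0):  <0:back v2 r>
8. deliver 0→1:  <1:back v2 r>
9. deliver 1→0:  nop
10. deliver 1→2:  <2:back v1 r>
11. deliver 0→2:  <2:prim v2 r>
12. deliver 0→1:  nop
13. deliver 0→2:  nop
14. timeout(2):  <2:back v3 r>
15. propose(1,'q'):  nop
16. crash(2):  <2:✗back v3 r>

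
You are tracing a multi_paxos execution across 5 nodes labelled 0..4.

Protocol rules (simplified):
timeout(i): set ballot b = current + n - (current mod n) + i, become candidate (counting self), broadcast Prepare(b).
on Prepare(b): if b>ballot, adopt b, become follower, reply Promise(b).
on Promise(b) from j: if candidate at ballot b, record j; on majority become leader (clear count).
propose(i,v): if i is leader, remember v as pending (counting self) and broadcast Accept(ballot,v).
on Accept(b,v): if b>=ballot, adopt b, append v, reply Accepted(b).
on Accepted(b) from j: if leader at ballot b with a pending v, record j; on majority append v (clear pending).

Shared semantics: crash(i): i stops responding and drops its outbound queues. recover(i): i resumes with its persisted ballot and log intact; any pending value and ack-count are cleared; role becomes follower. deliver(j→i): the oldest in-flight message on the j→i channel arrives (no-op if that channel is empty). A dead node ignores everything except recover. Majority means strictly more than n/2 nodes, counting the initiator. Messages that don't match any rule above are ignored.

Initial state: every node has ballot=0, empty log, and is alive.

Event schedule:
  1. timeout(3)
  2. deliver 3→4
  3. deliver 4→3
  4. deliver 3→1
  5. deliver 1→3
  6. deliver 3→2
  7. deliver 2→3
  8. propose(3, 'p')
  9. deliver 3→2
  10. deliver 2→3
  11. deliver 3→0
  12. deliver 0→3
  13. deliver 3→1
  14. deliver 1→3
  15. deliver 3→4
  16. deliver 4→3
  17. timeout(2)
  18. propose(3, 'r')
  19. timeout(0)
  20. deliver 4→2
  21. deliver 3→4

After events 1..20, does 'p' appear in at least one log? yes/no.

yes

e1 timeout(3): 3[cand,b=8,-]
e2 deliver 3→4: 4[foll,b=8,-]
e3 deliver 4→3: ·
e4 deliver 3→1: 1[foll,b=8,-]
e5 deliver 1→3: 3[lead,b=8,-]
e6 deliver 3→2: 2[foll,b=8,-]
e7 deliver 2→3: ·
e8 propose(3,'p'): ·
e9 deliver 3→2: 2[foll,b=8,p]
e10 deliver 2→3: ·
e11 deliver 3→0: 0[foll,b=8,-]
e12 deliver 0→3: ·
e13 deliver 3→1: 1[foll,b=8,p]
e14 deliver 1→3: 3[lead,b=8,p]
e15 deliver 3→4: 4[foll,b=8,p]
e16 deliver 4→3: ·
e17 timeout(2): 2[cand,b=12,p]
e18 propose(3,'r'): ·
e19 timeout(0): 0[cand,b=10,-]
e20 deliver 4→2: ·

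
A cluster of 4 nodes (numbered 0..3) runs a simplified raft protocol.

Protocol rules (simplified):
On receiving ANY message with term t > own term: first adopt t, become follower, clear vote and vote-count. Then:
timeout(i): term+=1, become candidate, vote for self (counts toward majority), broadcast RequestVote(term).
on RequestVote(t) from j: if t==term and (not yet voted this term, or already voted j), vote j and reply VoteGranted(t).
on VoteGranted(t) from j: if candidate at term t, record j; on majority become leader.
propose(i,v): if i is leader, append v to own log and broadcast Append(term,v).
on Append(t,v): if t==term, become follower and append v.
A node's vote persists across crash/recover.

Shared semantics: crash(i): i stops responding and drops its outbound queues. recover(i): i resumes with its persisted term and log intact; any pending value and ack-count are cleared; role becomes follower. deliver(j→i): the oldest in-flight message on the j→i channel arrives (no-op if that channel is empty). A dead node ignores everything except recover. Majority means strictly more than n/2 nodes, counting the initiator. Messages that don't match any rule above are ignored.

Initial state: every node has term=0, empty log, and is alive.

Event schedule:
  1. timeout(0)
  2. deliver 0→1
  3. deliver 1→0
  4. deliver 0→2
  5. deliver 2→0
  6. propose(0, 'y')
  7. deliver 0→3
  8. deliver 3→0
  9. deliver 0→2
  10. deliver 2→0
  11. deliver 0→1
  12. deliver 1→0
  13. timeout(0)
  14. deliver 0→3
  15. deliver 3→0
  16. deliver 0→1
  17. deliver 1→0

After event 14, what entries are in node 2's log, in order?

e1 timeout(0): 0[cand,t=1,-]
e2 deliver 0→1: 1[foll,t=1,-]
e3 deliver 1→0: ·
e4 deliver 0→2: 2[foll,t=1,-]
e5 deliver 2→0: 0[lead,t=1,-]
e6 propose(0,'y'): 0[lead,t=1,y]
e7 deliver 0→3: 3[foll,t=1,-]
e8 deliver 3→0: ·
e9 deliver 0→2: 2[foll,t=1,y]
e10 deliver 2→0: ·
e11 deliver 0→1: 1[foll,t=1,y]
e12 deliver 1→0: ·
e13 timeout(0): 0[cand,t=2,y]
e14 deliver 0→3: 3[foll,t=1,y]

y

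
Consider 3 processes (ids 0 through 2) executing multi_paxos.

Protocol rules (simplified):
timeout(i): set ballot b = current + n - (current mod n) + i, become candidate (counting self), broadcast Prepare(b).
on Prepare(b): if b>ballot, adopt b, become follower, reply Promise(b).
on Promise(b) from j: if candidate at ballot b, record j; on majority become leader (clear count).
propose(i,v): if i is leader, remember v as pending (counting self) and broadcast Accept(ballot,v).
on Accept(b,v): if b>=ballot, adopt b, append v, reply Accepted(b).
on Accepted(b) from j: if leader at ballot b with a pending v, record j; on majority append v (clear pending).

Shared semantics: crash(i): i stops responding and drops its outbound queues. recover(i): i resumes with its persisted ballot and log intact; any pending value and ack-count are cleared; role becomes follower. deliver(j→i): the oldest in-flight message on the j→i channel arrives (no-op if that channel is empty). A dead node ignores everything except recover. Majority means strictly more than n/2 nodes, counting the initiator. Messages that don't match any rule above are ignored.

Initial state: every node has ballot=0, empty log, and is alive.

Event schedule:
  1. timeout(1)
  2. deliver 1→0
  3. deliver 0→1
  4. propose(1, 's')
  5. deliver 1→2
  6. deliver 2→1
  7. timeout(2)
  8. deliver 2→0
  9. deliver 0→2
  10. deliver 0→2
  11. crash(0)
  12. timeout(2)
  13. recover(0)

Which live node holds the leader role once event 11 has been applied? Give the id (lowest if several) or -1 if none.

step 1 timeout(1): 1={cand,b=4,log=-}
step 2 deliver 1→0: 0={foll,b=4,log=-}
step 3 deliver 0→1: 1={lead,b=4,log=-}
step 4 propose(1,'s'): —
step 5 deliver 1→2: 2={foll,b=4,log=-}
step 6 deliver 2→1: —
step 7 timeout(2): 2={cand,b=8,log=-}
step 8 deliver 2→0: 0={foll,b=8,log=-}
step 9 deliver 0→2: 2={lead,b=8,log=-}
step 10 deliver 0→2: —
step 11 crash(0): 0={✗foll,b=8,log=-}

1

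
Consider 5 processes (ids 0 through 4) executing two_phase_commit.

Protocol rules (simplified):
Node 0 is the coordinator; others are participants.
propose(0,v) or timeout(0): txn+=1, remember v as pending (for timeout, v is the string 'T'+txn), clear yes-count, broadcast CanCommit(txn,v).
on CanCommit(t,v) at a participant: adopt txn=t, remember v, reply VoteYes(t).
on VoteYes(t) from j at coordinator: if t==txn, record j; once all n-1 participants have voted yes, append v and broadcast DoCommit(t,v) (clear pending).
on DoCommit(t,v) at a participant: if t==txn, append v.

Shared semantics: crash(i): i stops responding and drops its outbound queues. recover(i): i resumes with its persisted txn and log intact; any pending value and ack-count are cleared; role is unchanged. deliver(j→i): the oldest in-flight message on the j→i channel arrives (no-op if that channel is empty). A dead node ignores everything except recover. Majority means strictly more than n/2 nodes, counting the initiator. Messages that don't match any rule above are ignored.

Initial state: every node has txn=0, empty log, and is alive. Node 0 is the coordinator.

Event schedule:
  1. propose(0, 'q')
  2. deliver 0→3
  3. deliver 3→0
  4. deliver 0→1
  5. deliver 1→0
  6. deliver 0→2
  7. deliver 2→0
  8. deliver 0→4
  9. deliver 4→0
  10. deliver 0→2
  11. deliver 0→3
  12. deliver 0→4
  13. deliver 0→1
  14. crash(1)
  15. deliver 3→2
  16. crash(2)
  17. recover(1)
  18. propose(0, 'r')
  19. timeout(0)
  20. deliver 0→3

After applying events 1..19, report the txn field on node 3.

1. propose(0,'q'):  <0:coor t1 ->
2. deliver 0→3:  <3:part t1 ->
3. deliver 3→0:  nop
4. deliver 0→1:  <1:part t1 ->
5. deliver 1→0:  nop
6. deliver 0→2:  <2:part t1 ->
7. deliver 2→0:  nop
8. deliver 0→4:  <4:part t1 ->
9. deliver 4→0:  <0:coor t1 q>
10. deliver 0→2:  <2:part t1 q>
11. deliver 0→3:  <3:part t1 q>
12. deliver 0→4:  <4:part t1 q>
13. deliver 0→1:  <1:part t1 q>
14. crash(1):  <1:✗part t1 q>
15. deliver 3→2:  nop
16. crash(2):  <2:✗part t1 q>
17. recover(1):  <1:part t1 q>
18. propose(0,'r'):  <0:coor t2 q>
19. timeout(0):  <0:coor t3 q>

1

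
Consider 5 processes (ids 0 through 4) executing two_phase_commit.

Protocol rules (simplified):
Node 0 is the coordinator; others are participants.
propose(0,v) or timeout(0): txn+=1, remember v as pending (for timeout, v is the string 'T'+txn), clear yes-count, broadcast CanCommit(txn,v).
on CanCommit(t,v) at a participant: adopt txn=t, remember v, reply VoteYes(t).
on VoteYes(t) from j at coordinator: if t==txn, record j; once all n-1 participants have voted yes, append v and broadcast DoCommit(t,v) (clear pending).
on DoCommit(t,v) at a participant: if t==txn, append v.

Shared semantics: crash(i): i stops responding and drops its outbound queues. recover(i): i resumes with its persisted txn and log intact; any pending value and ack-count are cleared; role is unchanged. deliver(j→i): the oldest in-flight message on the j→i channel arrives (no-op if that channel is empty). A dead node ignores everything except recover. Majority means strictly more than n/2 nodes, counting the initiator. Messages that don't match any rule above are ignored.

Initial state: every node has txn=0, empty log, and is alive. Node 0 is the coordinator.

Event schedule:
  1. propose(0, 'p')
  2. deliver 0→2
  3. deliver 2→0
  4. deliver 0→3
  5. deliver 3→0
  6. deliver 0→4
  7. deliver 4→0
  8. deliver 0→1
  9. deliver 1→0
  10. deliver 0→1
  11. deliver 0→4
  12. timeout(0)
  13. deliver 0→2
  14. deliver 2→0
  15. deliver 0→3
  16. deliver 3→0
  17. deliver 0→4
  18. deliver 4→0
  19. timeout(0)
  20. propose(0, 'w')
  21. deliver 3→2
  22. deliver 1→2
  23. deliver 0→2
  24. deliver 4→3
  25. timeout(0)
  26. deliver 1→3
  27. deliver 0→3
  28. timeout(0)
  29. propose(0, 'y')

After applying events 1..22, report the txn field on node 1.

1

e1 propose(0,'p'): 0[coor,t=1,-]
e2 deliver 0→2: 2[part,t=1,-]
e3 deliver 2→0: ·
e4 deliver 0→3: 3[part,t=1,-]
e5 deliver 3→0: ·
e6 deliver 0→4: 4[part,t=1,-]
e7 deliver 4→0: ·
e8 deliver 0→1: 1[part,t=1,-]
e9 deliver 1→0: 0[coor,t=1,p]
e10 deliver 0→1: 1[part,t=1,p]
e11 deliver 0→4: 4[part,t=1,p]
e12 timeout(0): 0[coor,t=2,p]
e13 deliver 0→2: 2[part,t=1,p]
e14 deliver 2→0: ·
e15 deliver 0→3: 3[part,t=1,p]
e16 deliver 3→0: ·
e17 deliver 0→4: 4[part,t=2,p]
e18 deliver 4→0: ·
e19 timeout(0): 0[coor,t=3,p]
e20 propose(0,'w'): 0[coor,t=4,p]
e21 deliver 3→2: ·
e22 deliver 1→2: ·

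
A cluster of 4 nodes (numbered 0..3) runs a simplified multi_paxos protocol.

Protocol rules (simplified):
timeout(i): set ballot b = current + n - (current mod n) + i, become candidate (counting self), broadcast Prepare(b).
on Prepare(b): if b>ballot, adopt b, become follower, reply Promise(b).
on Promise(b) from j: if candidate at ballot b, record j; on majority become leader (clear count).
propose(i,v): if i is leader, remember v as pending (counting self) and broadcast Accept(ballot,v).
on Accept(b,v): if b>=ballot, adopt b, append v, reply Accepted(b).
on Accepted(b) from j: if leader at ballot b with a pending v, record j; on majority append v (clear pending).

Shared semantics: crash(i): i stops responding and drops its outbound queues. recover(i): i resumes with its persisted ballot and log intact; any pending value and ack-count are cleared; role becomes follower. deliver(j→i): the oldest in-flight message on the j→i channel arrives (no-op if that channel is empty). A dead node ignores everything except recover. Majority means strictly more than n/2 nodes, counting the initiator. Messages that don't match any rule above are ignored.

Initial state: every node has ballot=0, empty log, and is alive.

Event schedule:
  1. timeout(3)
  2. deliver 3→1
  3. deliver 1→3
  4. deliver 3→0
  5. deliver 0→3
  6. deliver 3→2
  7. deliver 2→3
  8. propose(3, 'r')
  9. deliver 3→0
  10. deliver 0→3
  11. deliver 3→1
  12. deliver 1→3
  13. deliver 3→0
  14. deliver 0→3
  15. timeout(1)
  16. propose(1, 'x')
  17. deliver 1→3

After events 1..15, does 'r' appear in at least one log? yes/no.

yes

step 1 timeout(3): 3={cand,b=7,log=-}
step 2 deliver 3→1: 1={foll,b=7,log=-}
step 3 deliver 1→3: —
step 4 deliver 3→0: 0={foll,b=7,log=-}
step 5 deliver 0→3: 3={lead,b=7,log=-}
step 6 deliver 3→2: 2={foll,b=7,log=-}
step 7 deliver 2→3: —
step 8 propose(3,'r'): —
step 9 deliver 3→0: 0={foll,b=7,log=r}
step 10 deliver 0→3: —
step 11 deliver 3→1: 1={foll,b=7,log=r}
step 12 deliver 1→3: 3={lead,b=7,log=r}
step 13 deliver 3→0: —
step 14 deliver 0→3: —
step 15 timeout(1): 1={cand,b=9,log=r}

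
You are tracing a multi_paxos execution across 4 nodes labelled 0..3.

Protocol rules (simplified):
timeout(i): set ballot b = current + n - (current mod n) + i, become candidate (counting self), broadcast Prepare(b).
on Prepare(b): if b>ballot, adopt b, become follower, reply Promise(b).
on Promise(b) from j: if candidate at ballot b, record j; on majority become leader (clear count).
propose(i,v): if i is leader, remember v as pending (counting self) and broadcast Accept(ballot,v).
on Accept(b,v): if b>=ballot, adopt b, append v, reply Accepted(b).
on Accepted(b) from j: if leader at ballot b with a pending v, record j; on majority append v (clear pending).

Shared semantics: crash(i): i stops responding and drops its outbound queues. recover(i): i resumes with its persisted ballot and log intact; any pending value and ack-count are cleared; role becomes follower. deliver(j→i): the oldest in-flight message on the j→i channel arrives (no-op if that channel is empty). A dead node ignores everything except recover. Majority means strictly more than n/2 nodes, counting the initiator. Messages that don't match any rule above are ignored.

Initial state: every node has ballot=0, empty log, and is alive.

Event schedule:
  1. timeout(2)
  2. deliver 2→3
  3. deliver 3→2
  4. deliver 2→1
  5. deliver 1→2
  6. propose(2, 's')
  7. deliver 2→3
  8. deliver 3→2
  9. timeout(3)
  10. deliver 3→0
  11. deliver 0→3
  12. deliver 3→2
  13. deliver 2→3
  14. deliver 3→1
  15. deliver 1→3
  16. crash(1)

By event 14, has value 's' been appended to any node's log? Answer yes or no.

yes

step 1 timeout(2): 2={cand,b=6,log=-}
step 2 deliver 2→3: 3={foll,b=6,log=-}
step 3 deliver 3→2: —
step 4 deliver 2→1: 1={foll,b=6,log=-}
step 5 deliver 1→2: 2={lead,b=6,log=-}
step 6 propose(2,'s'): —
step 7 deliver 2→3: 3={foll,b=6,log=s}
step 8 deliver 3→2: —
step 9 timeout(3): 3={cand,b=11,log=s}
step 10 deliver 3→0: 0={foll,b=11,log=-}
step 11 deliver 0→3: —
step 12 deliver 3→2: 2={foll,b=11,log=-}
step 13 deliver 2→3: 3={lead,b=11,log=s}
step 14 deliver 3→1: 1={foll,b=11,log=-}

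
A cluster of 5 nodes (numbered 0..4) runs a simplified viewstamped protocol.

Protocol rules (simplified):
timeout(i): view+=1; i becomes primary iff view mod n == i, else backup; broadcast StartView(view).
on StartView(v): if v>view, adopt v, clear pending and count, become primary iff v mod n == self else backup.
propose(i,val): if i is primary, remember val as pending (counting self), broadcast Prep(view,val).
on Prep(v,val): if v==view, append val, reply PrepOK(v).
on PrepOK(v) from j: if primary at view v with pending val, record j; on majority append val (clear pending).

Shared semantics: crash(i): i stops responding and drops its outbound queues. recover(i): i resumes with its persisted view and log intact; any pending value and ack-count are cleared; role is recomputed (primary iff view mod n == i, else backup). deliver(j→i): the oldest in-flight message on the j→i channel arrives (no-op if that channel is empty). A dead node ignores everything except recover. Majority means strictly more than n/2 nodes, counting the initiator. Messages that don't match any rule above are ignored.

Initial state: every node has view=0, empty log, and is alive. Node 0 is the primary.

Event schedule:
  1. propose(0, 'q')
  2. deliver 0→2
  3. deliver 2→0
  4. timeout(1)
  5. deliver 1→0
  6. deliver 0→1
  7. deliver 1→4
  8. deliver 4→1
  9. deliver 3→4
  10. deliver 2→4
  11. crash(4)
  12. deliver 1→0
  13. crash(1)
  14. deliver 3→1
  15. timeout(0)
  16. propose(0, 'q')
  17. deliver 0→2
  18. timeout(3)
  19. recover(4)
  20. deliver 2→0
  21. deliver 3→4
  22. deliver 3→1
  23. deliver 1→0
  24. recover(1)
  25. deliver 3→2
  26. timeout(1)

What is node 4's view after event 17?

e1 propose(0,'q'): ·
e2 deliver 0→2: 2[back,v=0,q]
e3 deliver 2→0: ·
e4 timeout(1): 1[prim,v=1,-]
e5 deliver 1→0: 0[back,v=1,-]
e6 deliver 0→1: ·
e7 deliver 1→4: 4[back,v=1,-]
e8 deliver 4→1: ·
e9 deliver 3→4: ·
e10 deliver 2→4: ·
e11 crash(4): 4[✗back,v=1,-]
e12 deliver 1→0: ·
e13 crash(1): 1[✗prim,v=1,-]
e14 deliver 3→1: ·
e15 timeout(0): 0[back,v=2,-]
e16 propose(0,'q'): ·
e17 deliver 0→2: 2[prim,v=2,q]

1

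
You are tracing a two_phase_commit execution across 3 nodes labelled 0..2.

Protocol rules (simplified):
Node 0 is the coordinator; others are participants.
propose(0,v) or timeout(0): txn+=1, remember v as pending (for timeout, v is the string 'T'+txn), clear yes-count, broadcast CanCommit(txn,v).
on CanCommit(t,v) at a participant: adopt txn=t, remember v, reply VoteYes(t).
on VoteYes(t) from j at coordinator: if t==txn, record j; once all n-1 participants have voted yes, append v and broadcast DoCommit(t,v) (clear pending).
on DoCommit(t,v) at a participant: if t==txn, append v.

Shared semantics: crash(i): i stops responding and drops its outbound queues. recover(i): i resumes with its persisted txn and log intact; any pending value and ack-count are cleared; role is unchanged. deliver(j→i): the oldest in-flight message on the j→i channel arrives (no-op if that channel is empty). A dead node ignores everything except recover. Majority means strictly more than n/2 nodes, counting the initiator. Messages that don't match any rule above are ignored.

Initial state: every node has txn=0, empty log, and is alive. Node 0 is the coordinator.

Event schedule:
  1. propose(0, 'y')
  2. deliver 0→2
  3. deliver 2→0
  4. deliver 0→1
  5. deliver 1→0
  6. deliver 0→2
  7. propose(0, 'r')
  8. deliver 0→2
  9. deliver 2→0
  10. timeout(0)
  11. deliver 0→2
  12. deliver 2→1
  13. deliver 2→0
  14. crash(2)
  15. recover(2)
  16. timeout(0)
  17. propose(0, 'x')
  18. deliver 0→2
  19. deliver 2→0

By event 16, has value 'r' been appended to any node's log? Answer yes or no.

no

1. propose(0,'y'):  <0:coor t1 ->
2. deliver 0→2:  <2:part t1 ->
3. deliver 2→0:  nop
4. deliver 0→1:  <1:part t1 ->
5. deliver 1→0:  <0:coor t1 y>
6. deliver 0→2:  <2:part t1 y>
7. propose(0,'r'):  <0:coor t2 y>
8. deliver 0→2:  <2:part t2 y>
9. deliver 2→0:  nop
10. timeout(0):  <0:coor t3 y>
11. deliver 0→2:  <2:part t3 y>
12. deliver 2→1:  nop
13. deliver 2→0:  nop
14. crash(2):  <2:✗part t3 y>
15. recover(2):  <2:part t3 y>
16. timeout(0):  <0:coor t4 y>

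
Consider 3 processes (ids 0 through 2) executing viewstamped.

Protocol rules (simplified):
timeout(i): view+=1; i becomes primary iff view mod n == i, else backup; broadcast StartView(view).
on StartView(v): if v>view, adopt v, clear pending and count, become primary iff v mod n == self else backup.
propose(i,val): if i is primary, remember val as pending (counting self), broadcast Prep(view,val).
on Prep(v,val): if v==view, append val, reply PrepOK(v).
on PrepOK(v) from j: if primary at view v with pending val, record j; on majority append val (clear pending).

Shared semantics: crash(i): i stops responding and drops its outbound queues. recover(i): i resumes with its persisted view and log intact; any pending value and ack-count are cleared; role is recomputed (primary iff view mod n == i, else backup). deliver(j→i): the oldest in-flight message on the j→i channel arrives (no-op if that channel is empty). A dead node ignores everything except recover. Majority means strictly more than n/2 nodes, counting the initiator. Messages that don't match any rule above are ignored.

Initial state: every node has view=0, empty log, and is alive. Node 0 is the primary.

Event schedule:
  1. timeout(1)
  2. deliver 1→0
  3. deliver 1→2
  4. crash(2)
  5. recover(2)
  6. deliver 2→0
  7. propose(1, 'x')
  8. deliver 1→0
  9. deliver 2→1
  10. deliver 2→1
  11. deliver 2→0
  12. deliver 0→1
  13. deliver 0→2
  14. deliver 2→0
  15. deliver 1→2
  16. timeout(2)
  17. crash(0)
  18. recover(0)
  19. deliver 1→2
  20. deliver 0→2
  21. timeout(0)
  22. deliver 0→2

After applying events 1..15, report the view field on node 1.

1

step 1 timeout(1): 1={prim,v=1,log=-}
step 2 deliver 1→0: 0={back,v=1,log=-}
step 3 deliver 1→2: 2={back,v=1,log=-}
step 4 crash(2): 2={✗back,v=1,log=-}
step 5 recover(2): 2={back,v=1,log=-}
step 6 deliver 2→0: —
step 7 propose(1,'x'): —
step 8 deliver 1→0: 0={back,v=1,log=x}
step 9 deliver 2→1: —
step 10 deliver 2→1: —
step 11 deliver 2→0: —
step 12 deliver 0→1: 1={prim,v=1,log=x}
step 13 deliver 0→2: —
step 14 deliver 2→0: —
step 15 deliver 1→2: 2={back,v=1,log=x}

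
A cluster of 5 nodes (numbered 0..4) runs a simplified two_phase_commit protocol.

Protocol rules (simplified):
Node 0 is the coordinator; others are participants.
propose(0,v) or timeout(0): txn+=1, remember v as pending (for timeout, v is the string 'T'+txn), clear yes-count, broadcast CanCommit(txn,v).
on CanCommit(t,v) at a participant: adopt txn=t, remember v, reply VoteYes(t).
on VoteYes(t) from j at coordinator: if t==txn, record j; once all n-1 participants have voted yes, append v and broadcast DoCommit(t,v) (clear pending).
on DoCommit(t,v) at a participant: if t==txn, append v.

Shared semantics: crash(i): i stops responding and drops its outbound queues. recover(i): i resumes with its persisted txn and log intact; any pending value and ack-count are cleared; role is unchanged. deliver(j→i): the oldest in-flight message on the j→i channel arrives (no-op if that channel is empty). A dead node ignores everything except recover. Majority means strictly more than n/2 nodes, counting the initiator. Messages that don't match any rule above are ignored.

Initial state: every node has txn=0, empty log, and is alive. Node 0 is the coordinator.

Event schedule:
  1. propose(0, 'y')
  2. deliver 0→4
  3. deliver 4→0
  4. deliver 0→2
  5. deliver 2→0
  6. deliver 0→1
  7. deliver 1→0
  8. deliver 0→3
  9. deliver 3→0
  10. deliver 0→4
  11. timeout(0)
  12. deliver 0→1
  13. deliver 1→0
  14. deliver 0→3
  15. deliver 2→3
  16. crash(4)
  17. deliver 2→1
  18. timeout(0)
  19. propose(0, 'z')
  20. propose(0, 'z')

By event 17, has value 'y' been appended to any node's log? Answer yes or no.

yes

step 1 propose(0,'y'): 0={coor,t=1,log=-}
step 2 deliver 0→4: 4={part,t=1,log=-}
step 3 deliver 4→0: —
step 4 deliver 0→2: 2={part,t=1,log=-}
step 5 deliver 2→0: —
step 6 deliver 0→1: 1={part,t=1,log=-}
step 7 deliver 1→0: —
step 8 deliver 0→3: 3={part,t=1,log=-}
step 9 deliver 3→0: 0={coor,t=1,log=y}
step 10 deliver 0→4: 4={part,t=1,log=y}
step 11 timeout(0): 0={coor,t=2,log=y}
step 12 deliver 0→1: 1={part,t=1,log=y}
step 13 deliver 1→0: —
step 14 deliver 0→3: 3={part,t=1,log=y}
step 15 deliver 2→3: —
step 16 crash(4): 4={✗part,t=1,log=y}
step 17 deliver 2→1: —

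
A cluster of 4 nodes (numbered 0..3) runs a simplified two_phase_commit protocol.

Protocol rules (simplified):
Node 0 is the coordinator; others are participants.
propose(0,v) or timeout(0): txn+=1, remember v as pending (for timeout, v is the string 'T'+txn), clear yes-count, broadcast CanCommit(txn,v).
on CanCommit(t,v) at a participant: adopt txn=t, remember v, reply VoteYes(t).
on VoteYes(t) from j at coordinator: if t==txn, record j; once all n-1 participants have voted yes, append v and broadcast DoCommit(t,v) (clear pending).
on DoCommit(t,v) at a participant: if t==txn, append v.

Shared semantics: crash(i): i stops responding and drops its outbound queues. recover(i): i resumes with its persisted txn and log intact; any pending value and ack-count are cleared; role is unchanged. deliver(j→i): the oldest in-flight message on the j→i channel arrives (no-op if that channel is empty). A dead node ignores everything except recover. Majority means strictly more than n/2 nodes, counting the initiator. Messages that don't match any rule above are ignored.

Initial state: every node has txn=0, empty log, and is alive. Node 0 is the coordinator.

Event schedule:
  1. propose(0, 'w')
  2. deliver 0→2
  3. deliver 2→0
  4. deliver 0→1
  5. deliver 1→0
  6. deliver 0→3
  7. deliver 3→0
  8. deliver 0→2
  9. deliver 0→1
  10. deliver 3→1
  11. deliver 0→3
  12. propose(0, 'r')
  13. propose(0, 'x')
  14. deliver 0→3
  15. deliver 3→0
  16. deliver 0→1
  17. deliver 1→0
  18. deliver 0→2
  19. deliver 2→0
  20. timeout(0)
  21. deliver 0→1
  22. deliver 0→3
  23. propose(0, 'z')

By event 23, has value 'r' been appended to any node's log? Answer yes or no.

1. propose(0,'w'):  <0:coor t1 ->
2. deliver 0→2:  <2:part t1 ->
3. deliver 2→0:  nop
4. deliver 0→1:  <1:part t1 ->
5. deliver 1→0:  nop
6. deliver 0→3:  <3:part t1 ->
7. deliver 3→0:  <0:coor t1 w>
8. deliver 0→2:  <2:part t1 w>
9. deliver 0→1:  <1:part t1 w>
10. deliver 3→1:  nop
11. deliver 0→3:  <3:part t1 w>
12. propose(0,'r'):  <0:coor t2 w>
13. propose(0,'x'):  <0:coor t3 w>
14. deliver 0→3:  <3:part t2 w>
15. deliver 3→0:  nop
16. deliver 0→1:  <1:part t2 w>
17. deliver 1→0:  nop
18. deliver 0→2:  <2:part t2 w>
19. deliver 2→0:  nop
20. timeout(0):  <0:coor t4 w>
21. deliver 0→1:  <1:part t3 w>
22. deliver 0→3:  <3:part t3 w>
23. propose(0,'z'):  <0:coor t5 w>

no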